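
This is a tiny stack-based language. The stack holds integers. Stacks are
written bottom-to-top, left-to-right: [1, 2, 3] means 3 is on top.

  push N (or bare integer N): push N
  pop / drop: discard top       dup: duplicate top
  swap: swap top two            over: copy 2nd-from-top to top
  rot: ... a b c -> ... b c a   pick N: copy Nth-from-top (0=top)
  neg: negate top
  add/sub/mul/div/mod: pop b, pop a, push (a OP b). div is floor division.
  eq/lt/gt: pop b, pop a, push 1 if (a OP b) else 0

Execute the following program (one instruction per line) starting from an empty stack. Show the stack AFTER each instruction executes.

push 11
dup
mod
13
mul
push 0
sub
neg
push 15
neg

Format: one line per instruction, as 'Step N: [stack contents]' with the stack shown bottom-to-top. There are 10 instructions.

Step 1: [11]
Step 2: [11, 11]
Step 3: [0]
Step 4: [0, 13]
Step 5: [0]
Step 6: [0, 0]
Step 7: [0]
Step 8: [0]
Step 9: [0, 15]
Step 10: [0, -15]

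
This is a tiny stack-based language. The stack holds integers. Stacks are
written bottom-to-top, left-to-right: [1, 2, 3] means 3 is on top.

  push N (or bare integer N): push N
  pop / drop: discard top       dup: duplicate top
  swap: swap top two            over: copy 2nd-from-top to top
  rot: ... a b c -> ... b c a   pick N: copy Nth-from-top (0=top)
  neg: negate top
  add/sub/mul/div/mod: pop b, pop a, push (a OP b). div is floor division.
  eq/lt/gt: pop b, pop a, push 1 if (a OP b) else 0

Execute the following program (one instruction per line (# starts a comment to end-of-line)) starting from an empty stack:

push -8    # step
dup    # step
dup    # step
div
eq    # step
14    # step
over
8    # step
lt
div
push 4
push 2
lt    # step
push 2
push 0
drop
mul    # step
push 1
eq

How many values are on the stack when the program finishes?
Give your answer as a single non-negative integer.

Answer: 3

Derivation:
After 'push -8': stack = [-8] (depth 1)
After 'dup': stack = [-8, -8] (depth 2)
After 'dup': stack = [-8, -8, -8] (depth 3)
After 'div': stack = [-8, 1] (depth 2)
After 'eq': stack = [0] (depth 1)
After 'push 14': stack = [0, 14] (depth 2)
After 'over': stack = [0, 14, 0] (depth 3)
After 'push 8': stack = [0, 14, 0, 8] (depth 4)
After 'lt': stack = [0, 14, 1] (depth 3)
After 'div': stack = [0, 14] (depth 2)
After 'push 4': stack = [0, 14, 4] (depth 3)
After 'push 2': stack = [0, 14, 4, 2] (depth 4)
After 'lt': stack = [0, 14, 0] (depth 3)
After 'push 2': stack = [0, 14, 0, 2] (depth 4)
After 'push 0': stack = [0, 14, 0, 2, 0] (depth 5)
After 'drop': stack = [0, 14, 0, 2] (depth 4)
After 'mul': stack = [0, 14, 0] (depth 3)
After 'push 1': stack = [0, 14, 0, 1] (depth 4)
After 'eq': stack = [0, 14, 0] (depth 3)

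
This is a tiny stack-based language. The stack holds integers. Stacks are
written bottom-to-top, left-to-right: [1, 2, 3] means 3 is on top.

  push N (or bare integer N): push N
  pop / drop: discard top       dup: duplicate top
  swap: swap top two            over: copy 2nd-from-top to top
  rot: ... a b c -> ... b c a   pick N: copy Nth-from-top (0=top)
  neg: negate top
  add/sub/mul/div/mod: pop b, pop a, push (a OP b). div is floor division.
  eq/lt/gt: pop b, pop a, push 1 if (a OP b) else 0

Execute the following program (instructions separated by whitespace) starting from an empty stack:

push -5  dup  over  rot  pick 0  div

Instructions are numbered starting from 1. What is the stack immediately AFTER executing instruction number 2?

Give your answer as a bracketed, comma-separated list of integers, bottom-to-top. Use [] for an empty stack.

Step 1 ('push -5'): [-5]
Step 2 ('dup'): [-5, -5]

Answer: [-5, -5]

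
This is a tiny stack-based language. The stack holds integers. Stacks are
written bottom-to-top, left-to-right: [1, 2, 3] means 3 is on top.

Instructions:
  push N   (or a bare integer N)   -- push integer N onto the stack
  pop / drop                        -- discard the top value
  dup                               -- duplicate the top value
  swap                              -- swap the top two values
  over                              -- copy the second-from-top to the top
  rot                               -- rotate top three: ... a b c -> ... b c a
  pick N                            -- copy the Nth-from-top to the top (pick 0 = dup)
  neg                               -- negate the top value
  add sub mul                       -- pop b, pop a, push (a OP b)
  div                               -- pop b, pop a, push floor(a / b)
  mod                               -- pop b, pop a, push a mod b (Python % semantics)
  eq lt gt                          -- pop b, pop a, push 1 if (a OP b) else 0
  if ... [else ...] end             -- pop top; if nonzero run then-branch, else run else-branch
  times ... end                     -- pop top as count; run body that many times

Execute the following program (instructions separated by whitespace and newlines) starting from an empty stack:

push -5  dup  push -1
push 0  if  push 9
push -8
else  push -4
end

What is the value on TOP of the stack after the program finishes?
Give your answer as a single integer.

After 'push -5': [-5]
After 'dup': [-5, -5]
After 'push -1': [-5, -5, -1]
After 'push 0': [-5, -5, -1, 0]
After 'if': [-5, -5, -1]
After 'push -4': [-5, -5, -1, -4]

Answer: -4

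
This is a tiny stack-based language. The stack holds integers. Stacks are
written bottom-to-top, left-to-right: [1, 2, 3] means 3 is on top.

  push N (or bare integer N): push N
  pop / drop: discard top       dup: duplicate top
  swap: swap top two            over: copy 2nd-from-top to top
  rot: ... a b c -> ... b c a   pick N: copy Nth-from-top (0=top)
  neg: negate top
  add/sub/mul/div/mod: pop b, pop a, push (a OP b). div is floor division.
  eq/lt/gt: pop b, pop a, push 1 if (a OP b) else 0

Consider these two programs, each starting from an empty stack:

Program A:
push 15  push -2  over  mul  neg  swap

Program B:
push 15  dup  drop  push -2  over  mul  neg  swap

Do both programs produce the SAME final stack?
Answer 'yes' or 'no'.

Program A trace:
  After 'push 15': [15]
  After 'push -2': [15, -2]
  After 'over': [15, -2, 15]
  After 'mul': [15, -30]
  After 'neg': [15, 30]
  After 'swap': [30, 15]
Program A final stack: [30, 15]

Program B trace:
  After 'push 15': [15]
  After 'dup': [15, 15]
  After 'drop': [15]
  After 'push -2': [15, -2]
  After 'over': [15, -2, 15]
  After 'mul': [15, -30]
  After 'neg': [15, 30]
  After 'swap': [30, 15]
Program B final stack: [30, 15]
Same: yes

Answer: yes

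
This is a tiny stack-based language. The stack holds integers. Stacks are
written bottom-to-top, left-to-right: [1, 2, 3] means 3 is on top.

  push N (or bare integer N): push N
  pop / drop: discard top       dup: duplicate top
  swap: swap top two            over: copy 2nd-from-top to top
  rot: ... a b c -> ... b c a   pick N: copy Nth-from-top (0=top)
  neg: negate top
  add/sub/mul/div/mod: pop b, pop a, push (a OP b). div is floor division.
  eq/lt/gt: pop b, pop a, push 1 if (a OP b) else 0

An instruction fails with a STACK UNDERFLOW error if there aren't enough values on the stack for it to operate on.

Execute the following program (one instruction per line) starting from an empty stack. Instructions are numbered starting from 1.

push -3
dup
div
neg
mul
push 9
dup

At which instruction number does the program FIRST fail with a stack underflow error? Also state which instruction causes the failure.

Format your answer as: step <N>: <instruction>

Answer: step 5: mul

Derivation:
Step 1 ('push -3'): stack = [-3], depth = 1
Step 2 ('dup'): stack = [-3, -3], depth = 2
Step 3 ('div'): stack = [1], depth = 1
Step 4 ('neg'): stack = [-1], depth = 1
Step 5 ('mul'): needs 2 value(s) but depth is 1 — STACK UNDERFLOW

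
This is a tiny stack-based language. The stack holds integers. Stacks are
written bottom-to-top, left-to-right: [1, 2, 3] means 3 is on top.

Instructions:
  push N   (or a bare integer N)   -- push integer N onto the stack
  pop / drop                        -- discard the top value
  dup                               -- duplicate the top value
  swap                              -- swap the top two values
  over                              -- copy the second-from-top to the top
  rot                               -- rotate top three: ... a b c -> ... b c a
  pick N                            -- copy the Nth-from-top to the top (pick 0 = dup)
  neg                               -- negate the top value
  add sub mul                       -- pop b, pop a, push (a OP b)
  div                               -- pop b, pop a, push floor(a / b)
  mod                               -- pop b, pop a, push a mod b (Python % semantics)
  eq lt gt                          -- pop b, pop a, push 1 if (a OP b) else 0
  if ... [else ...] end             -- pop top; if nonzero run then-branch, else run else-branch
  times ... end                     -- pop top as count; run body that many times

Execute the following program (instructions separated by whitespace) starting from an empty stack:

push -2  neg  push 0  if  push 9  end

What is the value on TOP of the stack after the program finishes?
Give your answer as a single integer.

After 'push -2': [-2]
After 'neg': [2]
After 'push 0': [2, 0]
After 'if': [2]

Answer: 2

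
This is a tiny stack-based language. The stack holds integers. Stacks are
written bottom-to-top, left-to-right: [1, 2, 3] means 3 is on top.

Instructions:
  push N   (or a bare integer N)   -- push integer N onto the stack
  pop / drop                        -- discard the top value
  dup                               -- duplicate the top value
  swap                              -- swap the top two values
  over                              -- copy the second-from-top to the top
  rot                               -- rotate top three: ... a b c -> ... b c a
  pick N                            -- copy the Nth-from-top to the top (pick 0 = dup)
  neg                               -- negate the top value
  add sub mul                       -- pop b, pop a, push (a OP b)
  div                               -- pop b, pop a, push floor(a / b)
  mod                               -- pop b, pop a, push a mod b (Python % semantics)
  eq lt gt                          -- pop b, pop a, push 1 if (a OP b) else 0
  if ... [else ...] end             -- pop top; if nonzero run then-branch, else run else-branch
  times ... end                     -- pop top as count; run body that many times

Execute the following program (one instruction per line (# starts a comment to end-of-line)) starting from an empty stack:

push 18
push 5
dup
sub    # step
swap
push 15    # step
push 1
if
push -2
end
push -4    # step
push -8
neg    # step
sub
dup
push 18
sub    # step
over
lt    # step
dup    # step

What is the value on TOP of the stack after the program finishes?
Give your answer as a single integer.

Answer: 1

Derivation:
After 'push 18': [18]
After 'push 5': [18, 5]
After 'dup': [18, 5, 5]
After 'sub': [18, 0]
After 'swap': [0, 18]
After 'push 15': [0, 18, 15]
After 'push 1': [0, 18, 15, 1]
After 'if': [0, 18, 15]
After 'push -2': [0, 18, 15, -2]
After 'push -4': [0, 18, 15, -2, -4]
After 'push -8': [0, 18, 15, -2, -4, -8]
After 'neg': [0, 18, 15, -2, -4, 8]
After 'sub': [0, 18, 15, -2, -12]
After 'dup': [0, 18, 15, -2, -12, -12]
After 'push 18': [0, 18, 15, -2, -12, -12, 18]
After 'sub': [0, 18, 15, -2, -12, -30]
After 'over': [0, 18, 15, -2, -12, -30, -12]
After 'lt': [0, 18, 15, -2, -12, 1]
After 'dup': [0, 18, 15, -2, -12, 1, 1]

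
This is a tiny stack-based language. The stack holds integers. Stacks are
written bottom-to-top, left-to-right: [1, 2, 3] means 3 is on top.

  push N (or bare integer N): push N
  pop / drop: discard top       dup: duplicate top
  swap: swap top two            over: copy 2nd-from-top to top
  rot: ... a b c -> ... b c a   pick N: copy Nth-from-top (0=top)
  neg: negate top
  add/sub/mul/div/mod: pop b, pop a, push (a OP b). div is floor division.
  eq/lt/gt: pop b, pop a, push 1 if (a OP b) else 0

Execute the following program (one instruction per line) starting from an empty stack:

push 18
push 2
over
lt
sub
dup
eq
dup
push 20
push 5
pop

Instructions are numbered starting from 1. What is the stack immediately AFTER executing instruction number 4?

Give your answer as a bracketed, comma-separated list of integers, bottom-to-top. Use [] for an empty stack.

Answer: [18, 1]

Derivation:
Step 1 ('push 18'): [18]
Step 2 ('push 2'): [18, 2]
Step 3 ('over'): [18, 2, 18]
Step 4 ('lt'): [18, 1]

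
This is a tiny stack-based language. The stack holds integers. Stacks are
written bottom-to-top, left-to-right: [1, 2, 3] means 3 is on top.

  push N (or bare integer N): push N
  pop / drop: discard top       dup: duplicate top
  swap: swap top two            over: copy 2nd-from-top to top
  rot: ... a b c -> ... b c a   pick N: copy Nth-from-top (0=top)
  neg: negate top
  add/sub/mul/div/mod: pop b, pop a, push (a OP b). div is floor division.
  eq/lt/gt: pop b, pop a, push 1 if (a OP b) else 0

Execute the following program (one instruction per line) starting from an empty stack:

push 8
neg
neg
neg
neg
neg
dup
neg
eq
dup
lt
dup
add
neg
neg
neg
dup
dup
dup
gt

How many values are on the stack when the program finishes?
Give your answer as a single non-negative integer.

Answer: 3

Derivation:
After 'push 8': stack = [8] (depth 1)
After 'neg': stack = [-8] (depth 1)
After 'neg': stack = [8] (depth 1)
After 'neg': stack = [-8] (depth 1)
After 'neg': stack = [8] (depth 1)
After 'neg': stack = [-8] (depth 1)
After 'dup': stack = [-8, -8] (depth 2)
After 'neg': stack = [-8, 8] (depth 2)
After 'eq': stack = [0] (depth 1)
After 'dup': stack = [0, 0] (depth 2)
After 'lt': stack = [0] (depth 1)
After 'dup': stack = [0, 0] (depth 2)
After 'add': stack = [0] (depth 1)
After 'neg': stack = [0] (depth 1)
After 'neg': stack = [0] (depth 1)
After 'neg': stack = [0] (depth 1)
After 'dup': stack = [0, 0] (depth 2)
After 'dup': stack = [0, 0, 0] (depth 3)
After 'dup': stack = [0, 0, 0, 0] (depth 4)
After 'gt': stack = [0, 0, 0] (depth 3)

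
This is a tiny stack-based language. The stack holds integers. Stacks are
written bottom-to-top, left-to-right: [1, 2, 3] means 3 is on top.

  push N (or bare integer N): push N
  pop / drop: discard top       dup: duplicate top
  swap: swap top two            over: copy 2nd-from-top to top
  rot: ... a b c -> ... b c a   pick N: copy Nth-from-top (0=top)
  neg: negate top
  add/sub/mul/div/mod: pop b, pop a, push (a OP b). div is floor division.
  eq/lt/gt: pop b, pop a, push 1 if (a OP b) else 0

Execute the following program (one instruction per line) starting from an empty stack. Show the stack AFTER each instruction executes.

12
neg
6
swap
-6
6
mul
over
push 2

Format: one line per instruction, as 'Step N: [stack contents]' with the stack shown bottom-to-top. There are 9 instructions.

Step 1: [12]
Step 2: [-12]
Step 3: [-12, 6]
Step 4: [6, -12]
Step 5: [6, -12, -6]
Step 6: [6, -12, -6, 6]
Step 7: [6, -12, -36]
Step 8: [6, -12, -36, -12]
Step 9: [6, -12, -36, -12, 2]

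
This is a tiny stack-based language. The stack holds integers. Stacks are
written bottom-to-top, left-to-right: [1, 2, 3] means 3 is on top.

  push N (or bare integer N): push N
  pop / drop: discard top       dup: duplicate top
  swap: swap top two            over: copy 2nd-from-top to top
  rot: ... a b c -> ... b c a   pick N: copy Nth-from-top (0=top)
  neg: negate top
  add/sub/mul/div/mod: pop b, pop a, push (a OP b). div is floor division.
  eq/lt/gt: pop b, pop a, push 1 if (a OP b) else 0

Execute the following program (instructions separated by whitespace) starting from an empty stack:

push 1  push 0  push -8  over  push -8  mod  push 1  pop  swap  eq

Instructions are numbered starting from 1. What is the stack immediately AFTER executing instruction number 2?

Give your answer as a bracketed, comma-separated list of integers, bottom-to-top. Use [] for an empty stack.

Answer: [1, 0]

Derivation:
Step 1 ('push 1'): [1]
Step 2 ('push 0'): [1, 0]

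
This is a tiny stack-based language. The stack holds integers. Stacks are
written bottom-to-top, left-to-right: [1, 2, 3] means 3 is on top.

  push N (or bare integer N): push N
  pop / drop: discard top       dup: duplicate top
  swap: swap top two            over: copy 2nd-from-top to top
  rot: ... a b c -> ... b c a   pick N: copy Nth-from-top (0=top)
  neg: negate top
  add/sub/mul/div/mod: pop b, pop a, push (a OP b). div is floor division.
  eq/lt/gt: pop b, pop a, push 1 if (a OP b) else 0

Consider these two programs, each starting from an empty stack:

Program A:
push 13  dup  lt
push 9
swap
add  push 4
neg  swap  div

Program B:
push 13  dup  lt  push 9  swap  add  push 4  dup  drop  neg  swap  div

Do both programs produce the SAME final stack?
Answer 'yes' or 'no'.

Answer: yes

Derivation:
Program A trace:
  After 'push 13': [13]
  After 'dup': [13, 13]
  After 'lt': [0]
  After 'push 9': [0, 9]
  After 'swap': [9, 0]
  After 'add': [9]
  After 'push 4': [9, 4]
  After 'neg': [9, -4]
  After 'swap': [-4, 9]
  After 'div': [-1]
Program A final stack: [-1]

Program B trace:
  After 'push 13': [13]
  After 'dup': [13, 13]
  After 'lt': [0]
  After 'push 9': [0, 9]
  After 'swap': [9, 0]
  After 'add': [9]
  After 'push 4': [9, 4]
  After 'dup': [9, 4, 4]
  After 'drop': [9, 4]
  After 'neg': [9, -4]
  After 'swap': [-4, 9]
  After 'div': [-1]
Program B final stack: [-1]
Same: yes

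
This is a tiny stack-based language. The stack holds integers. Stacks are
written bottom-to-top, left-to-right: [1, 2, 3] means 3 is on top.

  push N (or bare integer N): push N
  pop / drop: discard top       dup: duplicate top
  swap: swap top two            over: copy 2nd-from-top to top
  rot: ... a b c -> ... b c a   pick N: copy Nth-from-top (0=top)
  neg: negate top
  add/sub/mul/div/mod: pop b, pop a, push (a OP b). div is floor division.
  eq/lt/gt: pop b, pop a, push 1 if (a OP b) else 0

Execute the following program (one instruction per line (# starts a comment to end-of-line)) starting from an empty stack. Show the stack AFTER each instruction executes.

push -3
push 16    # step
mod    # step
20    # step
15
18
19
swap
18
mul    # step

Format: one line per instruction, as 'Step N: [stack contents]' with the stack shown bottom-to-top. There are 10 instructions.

Step 1: [-3]
Step 2: [-3, 16]
Step 3: [13]
Step 4: [13, 20]
Step 5: [13, 20, 15]
Step 6: [13, 20, 15, 18]
Step 7: [13, 20, 15, 18, 19]
Step 8: [13, 20, 15, 19, 18]
Step 9: [13, 20, 15, 19, 18, 18]
Step 10: [13, 20, 15, 19, 324]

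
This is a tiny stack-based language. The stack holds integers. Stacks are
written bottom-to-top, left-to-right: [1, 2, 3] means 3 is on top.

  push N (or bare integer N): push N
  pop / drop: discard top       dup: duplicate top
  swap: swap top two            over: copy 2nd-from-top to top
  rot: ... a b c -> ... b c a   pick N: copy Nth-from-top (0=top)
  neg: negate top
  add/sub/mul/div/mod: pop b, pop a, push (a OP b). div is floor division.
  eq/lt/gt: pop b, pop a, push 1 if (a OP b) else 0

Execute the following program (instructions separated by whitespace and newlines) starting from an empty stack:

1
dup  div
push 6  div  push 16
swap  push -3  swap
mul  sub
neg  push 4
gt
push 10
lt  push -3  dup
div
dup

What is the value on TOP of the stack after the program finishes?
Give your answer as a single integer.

After 'push 1': [1]
After 'dup': [1, 1]
After 'div': [1]
After 'push 6': [1, 6]
After 'div': [0]
After 'push 16': [0, 16]
After 'swap': [16, 0]
After 'push -3': [16, 0, -3]
After 'swap': [16, -3, 0]
After 'mul': [16, 0]
After 'sub': [16]
After 'neg': [-16]
After 'push 4': [-16, 4]
After 'gt': [0]
After 'push 10': [0, 10]
After 'lt': [1]
After 'push -3': [1, -3]
After 'dup': [1, -3, -3]
After 'div': [1, 1]
After 'dup': [1, 1, 1]

Answer: 1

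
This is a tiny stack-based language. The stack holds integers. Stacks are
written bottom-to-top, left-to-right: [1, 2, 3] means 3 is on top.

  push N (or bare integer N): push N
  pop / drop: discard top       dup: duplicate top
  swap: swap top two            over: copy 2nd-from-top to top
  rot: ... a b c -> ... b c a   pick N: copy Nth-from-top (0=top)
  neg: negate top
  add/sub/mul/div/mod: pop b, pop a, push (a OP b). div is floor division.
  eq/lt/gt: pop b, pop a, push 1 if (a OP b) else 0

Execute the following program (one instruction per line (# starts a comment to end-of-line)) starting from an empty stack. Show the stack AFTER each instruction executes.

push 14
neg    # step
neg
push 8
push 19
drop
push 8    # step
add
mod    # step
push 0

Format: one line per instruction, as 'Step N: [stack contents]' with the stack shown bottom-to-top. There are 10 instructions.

Step 1: [14]
Step 2: [-14]
Step 3: [14]
Step 4: [14, 8]
Step 5: [14, 8, 19]
Step 6: [14, 8]
Step 7: [14, 8, 8]
Step 8: [14, 16]
Step 9: [14]
Step 10: [14, 0]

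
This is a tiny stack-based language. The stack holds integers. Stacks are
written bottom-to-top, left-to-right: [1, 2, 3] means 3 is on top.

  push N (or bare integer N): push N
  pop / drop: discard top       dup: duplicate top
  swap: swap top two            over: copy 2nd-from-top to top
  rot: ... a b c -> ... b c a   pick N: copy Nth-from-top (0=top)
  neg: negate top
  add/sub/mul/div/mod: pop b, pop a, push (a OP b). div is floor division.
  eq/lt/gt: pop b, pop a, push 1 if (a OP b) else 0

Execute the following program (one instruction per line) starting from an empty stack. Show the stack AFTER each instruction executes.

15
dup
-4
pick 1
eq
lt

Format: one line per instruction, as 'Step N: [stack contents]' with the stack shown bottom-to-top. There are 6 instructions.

Step 1: [15]
Step 2: [15, 15]
Step 3: [15, 15, -4]
Step 4: [15, 15, -4, 15]
Step 5: [15, 15, 0]
Step 6: [15, 0]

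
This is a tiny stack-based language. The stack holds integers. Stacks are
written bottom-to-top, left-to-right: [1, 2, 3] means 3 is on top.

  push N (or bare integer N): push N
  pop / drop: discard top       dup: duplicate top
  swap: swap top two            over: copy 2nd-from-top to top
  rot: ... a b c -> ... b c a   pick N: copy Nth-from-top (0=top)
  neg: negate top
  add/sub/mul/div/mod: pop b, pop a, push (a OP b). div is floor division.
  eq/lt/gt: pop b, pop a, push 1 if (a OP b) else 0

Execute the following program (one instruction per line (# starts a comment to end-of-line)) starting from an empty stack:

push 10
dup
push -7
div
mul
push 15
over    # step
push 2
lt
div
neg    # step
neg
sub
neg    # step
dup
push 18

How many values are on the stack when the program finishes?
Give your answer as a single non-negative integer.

Answer: 3

Derivation:
After 'push 10': stack = [10] (depth 1)
After 'dup': stack = [10, 10] (depth 2)
After 'push -7': stack = [10, 10, -7] (depth 3)
After 'div': stack = [10, -2] (depth 2)
After 'mul': stack = [-20] (depth 1)
After 'push 15': stack = [-20, 15] (depth 2)
After 'over': stack = [-20, 15, -20] (depth 3)
After 'push 2': stack = [-20, 15, -20, 2] (depth 4)
After 'lt': stack = [-20, 15, 1] (depth 3)
After 'div': stack = [-20, 15] (depth 2)
After 'neg': stack = [-20, -15] (depth 2)
After 'neg': stack = [-20, 15] (depth 2)
After 'sub': stack = [-35] (depth 1)
After 'neg': stack = [35] (depth 1)
After 'dup': stack = [35, 35] (depth 2)
After 'push 18': stack = [35, 35, 18] (depth 3)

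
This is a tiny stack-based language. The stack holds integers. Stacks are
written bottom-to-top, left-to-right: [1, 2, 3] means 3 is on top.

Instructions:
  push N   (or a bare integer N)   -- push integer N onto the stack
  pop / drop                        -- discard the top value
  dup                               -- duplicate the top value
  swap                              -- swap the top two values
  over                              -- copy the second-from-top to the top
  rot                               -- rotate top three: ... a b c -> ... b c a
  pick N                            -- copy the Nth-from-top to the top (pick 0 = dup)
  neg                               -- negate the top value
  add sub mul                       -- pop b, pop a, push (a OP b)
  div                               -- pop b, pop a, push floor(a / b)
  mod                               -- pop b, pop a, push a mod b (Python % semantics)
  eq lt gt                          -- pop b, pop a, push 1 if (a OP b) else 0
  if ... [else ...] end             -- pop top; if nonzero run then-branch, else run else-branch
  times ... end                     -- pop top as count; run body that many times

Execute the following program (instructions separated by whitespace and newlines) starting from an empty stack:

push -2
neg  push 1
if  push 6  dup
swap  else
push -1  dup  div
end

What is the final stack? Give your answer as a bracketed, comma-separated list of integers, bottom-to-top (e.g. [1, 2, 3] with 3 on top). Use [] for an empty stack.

Answer: [2, 6, 6]

Derivation:
After 'push -2': [-2]
After 'neg': [2]
After 'push 1': [2, 1]
After 'if': [2]
After 'push 6': [2, 6]
After 'dup': [2, 6, 6]
After 'swap': [2, 6, 6]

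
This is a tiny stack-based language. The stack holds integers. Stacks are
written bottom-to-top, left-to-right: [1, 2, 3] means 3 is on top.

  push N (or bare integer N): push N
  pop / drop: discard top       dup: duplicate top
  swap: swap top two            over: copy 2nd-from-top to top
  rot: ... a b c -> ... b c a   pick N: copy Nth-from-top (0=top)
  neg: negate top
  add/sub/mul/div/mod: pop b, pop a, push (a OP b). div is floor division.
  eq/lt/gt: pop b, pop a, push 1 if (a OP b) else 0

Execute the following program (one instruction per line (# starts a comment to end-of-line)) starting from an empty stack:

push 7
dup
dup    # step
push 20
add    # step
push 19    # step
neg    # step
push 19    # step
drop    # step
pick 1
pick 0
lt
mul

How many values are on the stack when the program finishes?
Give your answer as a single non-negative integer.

Answer: 4

Derivation:
After 'push 7': stack = [7] (depth 1)
After 'dup': stack = [7, 7] (depth 2)
After 'dup': stack = [7, 7, 7] (depth 3)
After 'push 20': stack = [7, 7, 7, 20] (depth 4)
After 'add': stack = [7, 7, 27] (depth 3)
After 'push 19': stack = [7, 7, 27, 19] (depth 4)
After 'neg': stack = [7, 7, 27, -19] (depth 4)
After 'push 19': stack = [7, 7, 27, -19, 19] (depth 5)
After 'drop': stack = [7, 7, 27, -19] (depth 4)
After 'pick 1': stack = [7, 7, 27, -19, 27] (depth 5)
After 'pick 0': stack = [7, 7, 27, -19, 27, 27] (depth 6)
After 'lt': stack = [7, 7, 27, -19, 0] (depth 5)
After 'mul': stack = [7, 7, 27, 0] (depth 4)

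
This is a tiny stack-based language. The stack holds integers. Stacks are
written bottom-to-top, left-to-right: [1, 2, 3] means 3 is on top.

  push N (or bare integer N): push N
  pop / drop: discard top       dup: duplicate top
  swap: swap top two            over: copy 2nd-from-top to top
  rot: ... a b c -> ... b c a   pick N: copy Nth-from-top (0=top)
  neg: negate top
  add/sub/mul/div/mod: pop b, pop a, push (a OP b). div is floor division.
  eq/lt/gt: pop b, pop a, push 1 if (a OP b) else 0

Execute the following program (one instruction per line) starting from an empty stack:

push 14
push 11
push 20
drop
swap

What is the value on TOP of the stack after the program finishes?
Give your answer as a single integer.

After 'push 14': [14]
After 'push 11': [14, 11]
After 'push 20': [14, 11, 20]
After 'drop': [14, 11]
After 'swap': [11, 14]

Answer: 14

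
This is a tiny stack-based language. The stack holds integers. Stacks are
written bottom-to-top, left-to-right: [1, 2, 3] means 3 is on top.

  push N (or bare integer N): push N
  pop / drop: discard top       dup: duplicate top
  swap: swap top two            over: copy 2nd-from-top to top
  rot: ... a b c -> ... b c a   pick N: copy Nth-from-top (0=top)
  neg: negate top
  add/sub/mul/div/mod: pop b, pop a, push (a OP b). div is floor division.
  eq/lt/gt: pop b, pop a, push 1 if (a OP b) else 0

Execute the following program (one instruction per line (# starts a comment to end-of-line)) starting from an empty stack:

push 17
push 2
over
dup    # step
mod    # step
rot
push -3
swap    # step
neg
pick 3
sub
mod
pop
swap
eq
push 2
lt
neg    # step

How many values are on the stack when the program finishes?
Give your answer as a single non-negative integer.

Answer: 1

Derivation:
After 'push 17': stack = [17] (depth 1)
After 'push 2': stack = [17, 2] (depth 2)
After 'over': stack = [17, 2, 17] (depth 3)
After 'dup': stack = [17, 2, 17, 17] (depth 4)
After 'mod': stack = [17, 2, 0] (depth 3)
After 'rot': stack = [2, 0, 17] (depth 3)
After 'push -3': stack = [2, 0, 17, -3] (depth 4)
After 'swap': stack = [2, 0, -3, 17] (depth 4)
After 'neg': stack = [2, 0, -3, -17] (depth 4)
After 'pick 3': stack = [2, 0, -3, -17, 2] (depth 5)
After 'sub': stack = [2, 0, -3, -19] (depth 4)
After 'mod': stack = [2, 0, -3] (depth 3)
After 'pop': stack = [2, 0] (depth 2)
After 'swap': stack = [0, 2] (depth 2)
After 'eq': stack = [0] (depth 1)
After 'push 2': stack = [0, 2] (depth 2)
After 'lt': stack = [1] (depth 1)
After 'neg': stack = [-1] (depth 1)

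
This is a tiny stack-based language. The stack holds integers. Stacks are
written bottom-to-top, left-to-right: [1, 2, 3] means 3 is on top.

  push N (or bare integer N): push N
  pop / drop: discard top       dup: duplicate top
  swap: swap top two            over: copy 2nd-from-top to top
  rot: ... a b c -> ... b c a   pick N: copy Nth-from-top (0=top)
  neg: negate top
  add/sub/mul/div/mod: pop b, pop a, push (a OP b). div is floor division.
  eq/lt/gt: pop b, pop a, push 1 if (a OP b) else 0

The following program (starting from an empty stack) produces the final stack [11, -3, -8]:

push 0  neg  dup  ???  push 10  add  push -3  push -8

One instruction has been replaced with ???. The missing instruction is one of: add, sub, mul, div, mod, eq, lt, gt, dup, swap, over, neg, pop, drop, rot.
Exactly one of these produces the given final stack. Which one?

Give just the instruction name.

Answer: eq

Derivation:
Stack before ???: [0, 0]
Stack after ???:  [1]
The instruction that transforms [0, 0] -> [1] is: eq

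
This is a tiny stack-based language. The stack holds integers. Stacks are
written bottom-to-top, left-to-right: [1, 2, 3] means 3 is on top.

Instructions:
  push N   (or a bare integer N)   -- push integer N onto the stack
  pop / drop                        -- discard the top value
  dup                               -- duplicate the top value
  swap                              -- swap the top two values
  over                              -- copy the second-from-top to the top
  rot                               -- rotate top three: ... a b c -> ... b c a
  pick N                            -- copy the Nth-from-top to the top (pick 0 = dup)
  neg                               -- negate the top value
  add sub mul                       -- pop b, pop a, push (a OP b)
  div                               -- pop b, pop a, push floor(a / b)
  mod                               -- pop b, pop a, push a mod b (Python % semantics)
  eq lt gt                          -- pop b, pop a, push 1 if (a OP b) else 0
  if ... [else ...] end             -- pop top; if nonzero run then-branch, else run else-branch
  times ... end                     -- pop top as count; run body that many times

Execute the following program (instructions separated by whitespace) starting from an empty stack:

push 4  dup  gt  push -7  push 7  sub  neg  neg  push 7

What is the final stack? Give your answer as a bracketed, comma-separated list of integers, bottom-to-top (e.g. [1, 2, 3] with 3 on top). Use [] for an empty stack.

After 'push 4': [4]
After 'dup': [4, 4]
After 'gt': [0]
After 'push -7': [0, -7]
After 'push 7': [0, -7, 7]
After 'sub': [0, -14]
After 'neg': [0, 14]
After 'neg': [0, -14]
After 'push 7': [0, -14, 7]

Answer: [0, -14, 7]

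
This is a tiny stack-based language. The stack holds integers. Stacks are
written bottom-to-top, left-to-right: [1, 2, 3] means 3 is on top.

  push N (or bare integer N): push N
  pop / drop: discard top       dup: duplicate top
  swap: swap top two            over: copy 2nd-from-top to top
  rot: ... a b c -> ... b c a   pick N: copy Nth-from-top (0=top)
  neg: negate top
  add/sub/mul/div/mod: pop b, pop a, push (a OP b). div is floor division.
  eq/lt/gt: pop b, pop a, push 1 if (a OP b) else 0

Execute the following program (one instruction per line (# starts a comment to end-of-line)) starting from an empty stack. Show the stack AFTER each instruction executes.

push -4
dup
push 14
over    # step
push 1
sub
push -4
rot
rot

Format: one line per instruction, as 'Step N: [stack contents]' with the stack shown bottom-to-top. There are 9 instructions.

Step 1: [-4]
Step 2: [-4, -4]
Step 3: [-4, -4, 14]
Step 4: [-4, -4, 14, -4]
Step 5: [-4, -4, 14, -4, 1]
Step 6: [-4, -4, 14, -5]
Step 7: [-4, -4, 14, -5, -4]
Step 8: [-4, -4, -5, -4, 14]
Step 9: [-4, -4, -4, 14, -5]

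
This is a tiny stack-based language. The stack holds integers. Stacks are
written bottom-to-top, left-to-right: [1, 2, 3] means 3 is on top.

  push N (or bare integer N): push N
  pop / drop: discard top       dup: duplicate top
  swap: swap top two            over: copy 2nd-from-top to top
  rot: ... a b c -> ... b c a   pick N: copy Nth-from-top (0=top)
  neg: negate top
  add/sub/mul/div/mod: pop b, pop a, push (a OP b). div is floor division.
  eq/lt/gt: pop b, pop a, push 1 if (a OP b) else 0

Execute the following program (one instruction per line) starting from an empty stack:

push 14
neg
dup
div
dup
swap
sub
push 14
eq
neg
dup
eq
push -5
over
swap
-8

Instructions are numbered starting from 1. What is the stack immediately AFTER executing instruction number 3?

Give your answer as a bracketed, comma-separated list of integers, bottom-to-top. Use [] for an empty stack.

Answer: [-14, -14]

Derivation:
Step 1 ('push 14'): [14]
Step 2 ('neg'): [-14]
Step 3 ('dup'): [-14, -14]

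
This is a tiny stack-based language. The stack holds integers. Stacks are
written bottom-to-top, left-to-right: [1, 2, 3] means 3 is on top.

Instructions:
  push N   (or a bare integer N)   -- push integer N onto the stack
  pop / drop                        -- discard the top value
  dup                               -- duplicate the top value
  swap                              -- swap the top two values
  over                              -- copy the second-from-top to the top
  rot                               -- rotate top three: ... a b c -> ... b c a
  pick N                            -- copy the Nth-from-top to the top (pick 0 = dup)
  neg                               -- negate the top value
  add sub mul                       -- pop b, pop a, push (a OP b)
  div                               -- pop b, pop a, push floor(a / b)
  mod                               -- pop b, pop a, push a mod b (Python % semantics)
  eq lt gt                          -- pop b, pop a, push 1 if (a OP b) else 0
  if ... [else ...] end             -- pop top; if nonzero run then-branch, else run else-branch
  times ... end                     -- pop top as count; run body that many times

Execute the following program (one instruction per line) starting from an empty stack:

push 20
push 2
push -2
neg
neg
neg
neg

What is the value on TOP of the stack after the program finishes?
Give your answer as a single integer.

Answer: -2

Derivation:
After 'push 20': [20]
After 'push 2': [20, 2]
After 'push -2': [20, 2, -2]
After 'neg': [20, 2, 2]
After 'neg': [20, 2, -2]
After 'neg': [20, 2, 2]
After 'neg': [20, 2, -2]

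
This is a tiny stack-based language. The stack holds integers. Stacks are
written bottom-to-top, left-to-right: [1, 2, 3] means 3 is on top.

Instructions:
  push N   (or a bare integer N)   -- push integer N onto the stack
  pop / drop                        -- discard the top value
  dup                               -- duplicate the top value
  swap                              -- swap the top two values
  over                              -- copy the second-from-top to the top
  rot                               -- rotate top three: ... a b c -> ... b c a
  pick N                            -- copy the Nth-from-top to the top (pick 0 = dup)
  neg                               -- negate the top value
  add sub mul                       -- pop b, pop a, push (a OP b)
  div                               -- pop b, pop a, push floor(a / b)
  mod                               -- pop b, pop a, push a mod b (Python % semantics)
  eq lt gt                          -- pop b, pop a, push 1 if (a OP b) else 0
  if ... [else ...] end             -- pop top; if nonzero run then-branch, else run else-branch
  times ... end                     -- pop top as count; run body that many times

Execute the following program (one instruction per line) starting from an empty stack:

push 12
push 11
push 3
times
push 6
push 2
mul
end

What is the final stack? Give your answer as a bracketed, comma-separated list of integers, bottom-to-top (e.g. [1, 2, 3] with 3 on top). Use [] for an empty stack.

Answer: [12, 11, 12, 12, 12]

Derivation:
After 'push 12': [12]
After 'push 11': [12, 11]
After 'push 3': [12, 11, 3]
After 'times': [12, 11]
After 'push 6': [12, 11, 6]
After 'push 2': [12, 11, 6, 2]
After 'mul': [12, 11, 12]
After 'push 6': [12, 11, 12, 6]
After 'push 2': [12, 11, 12, 6, 2]
After 'mul': [12, 11, 12, 12]
After 'push 6': [12, 11, 12, 12, 6]
After 'push 2': [12, 11, 12, 12, 6, 2]
After 'mul': [12, 11, 12, 12, 12]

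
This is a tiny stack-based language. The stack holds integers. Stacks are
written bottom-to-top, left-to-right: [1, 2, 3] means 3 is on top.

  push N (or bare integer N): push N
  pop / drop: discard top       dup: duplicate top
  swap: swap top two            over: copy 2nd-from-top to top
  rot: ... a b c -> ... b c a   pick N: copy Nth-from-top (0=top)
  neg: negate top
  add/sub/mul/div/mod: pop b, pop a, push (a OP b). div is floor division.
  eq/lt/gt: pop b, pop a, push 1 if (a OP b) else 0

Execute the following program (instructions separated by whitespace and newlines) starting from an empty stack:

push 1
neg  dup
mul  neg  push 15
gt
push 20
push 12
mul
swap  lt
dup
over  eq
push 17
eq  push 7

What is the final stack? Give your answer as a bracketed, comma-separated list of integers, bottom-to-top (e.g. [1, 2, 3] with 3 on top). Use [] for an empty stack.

Answer: [0, 0, 7]

Derivation:
After 'push 1': [1]
After 'neg': [-1]
After 'dup': [-1, -1]
After 'mul': [1]
After 'neg': [-1]
After 'push 15': [-1, 15]
After 'gt': [0]
After 'push 20': [0, 20]
After 'push 12': [0, 20, 12]
After 'mul': [0, 240]
After 'swap': [240, 0]
After 'lt': [0]
After 'dup': [0, 0]
After 'over': [0, 0, 0]
After 'eq': [0, 1]
After 'push 17': [0, 1, 17]
After 'eq': [0, 0]
After 'push 7': [0, 0, 7]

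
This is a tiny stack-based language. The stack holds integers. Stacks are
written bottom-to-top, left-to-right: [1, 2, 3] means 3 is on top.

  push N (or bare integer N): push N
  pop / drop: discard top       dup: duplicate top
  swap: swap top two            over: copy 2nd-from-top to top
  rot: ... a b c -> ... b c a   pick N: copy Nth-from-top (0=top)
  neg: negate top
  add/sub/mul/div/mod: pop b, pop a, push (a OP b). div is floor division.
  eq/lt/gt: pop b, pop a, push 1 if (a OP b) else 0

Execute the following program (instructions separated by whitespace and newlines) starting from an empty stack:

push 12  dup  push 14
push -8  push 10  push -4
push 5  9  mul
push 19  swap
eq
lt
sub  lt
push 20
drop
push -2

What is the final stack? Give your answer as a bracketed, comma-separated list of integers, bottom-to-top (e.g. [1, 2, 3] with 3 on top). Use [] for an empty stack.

After 'push 12': [12]
After 'dup': [12, 12]
After 'push 14': [12, 12, 14]
After 'push -8': [12, 12, 14, -8]
After 'push 10': [12, 12, 14, -8, 10]
After 'push -4': [12, 12, 14, -8, 10, -4]
After 'push 5': [12, 12, 14, -8, 10, -4, 5]
After 'push 9': [12, 12, 14, -8, 10, -4, 5, 9]
After 'mul': [12, 12, 14, -8, 10, -4, 45]
After 'push 19': [12, 12, 14, -8, 10, -4, 45, 19]
After 'swap': [12, 12, 14, -8, 10, -4, 19, 45]
After 'eq': [12, 12, 14, -8, 10, -4, 0]
After 'lt': [12, 12, 14, -8, 10, 1]
After 'sub': [12, 12, 14, -8, 9]
After 'lt': [12, 12, 14, 1]
After 'push 20': [12, 12, 14, 1, 20]
After 'drop': [12, 12, 14, 1]
After 'push -2': [12, 12, 14, 1, -2]

Answer: [12, 12, 14, 1, -2]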